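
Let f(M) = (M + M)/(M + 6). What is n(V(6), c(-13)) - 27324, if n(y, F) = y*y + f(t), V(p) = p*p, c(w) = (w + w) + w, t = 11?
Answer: -442454/17 ≈ -26027.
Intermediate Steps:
c(w) = 3*w (c(w) = 2*w + w = 3*w)
f(M) = 2*M/(6 + M) (f(M) = (2*M)/(6 + M) = 2*M/(6 + M))
V(p) = p²
n(y, F) = 22/17 + y² (n(y, F) = y*y + 2*11/(6 + 11) = y² + 2*11/17 = y² + 2*11*(1/17) = y² + 22/17 = 22/17 + y²)
n(V(6), c(-13)) - 27324 = (22/17 + (6²)²) - 27324 = (22/17 + 36²) - 27324 = (22/17 + 1296) - 27324 = 22054/17 - 27324 = -442454/17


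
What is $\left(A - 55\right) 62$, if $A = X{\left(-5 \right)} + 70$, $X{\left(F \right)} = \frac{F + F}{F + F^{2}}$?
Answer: $899$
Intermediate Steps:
$X{\left(F \right)} = \frac{2 F}{F + F^{2}}$
$A = \frac{139}{2}$ ($A = \frac{2}{1 - 5} + 70 = \frac{2}{-4} + 70 = 2 \left(- \frac{1}{4}\right) + 70 = - \frac{1}{2} + 70 = \frac{139}{2} \approx 69.5$)
$\left(A - 55\right) 62 = \left(\frac{139}{2} - 55\right) 62 = \frac{29}{2} \cdot 62 = 899$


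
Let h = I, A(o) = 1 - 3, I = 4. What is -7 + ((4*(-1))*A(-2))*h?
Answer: 25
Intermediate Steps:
A(o) = -2
h = 4
-7 + ((4*(-1))*A(-2))*h = -7 + ((4*(-1))*(-2))*4 = -7 - 4*(-2)*4 = -7 + 8*4 = -7 + 32 = 25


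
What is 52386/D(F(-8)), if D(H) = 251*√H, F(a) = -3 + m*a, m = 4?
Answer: -52386*I*√35/8785 ≈ -35.278*I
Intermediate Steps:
F(a) = -3 + 4*a
52386/D(F(-8)) = 52386/((251*√(-3 + 4*(-8)))) = 52386/((251*√(-3 - 32))) = 52386/((251*√(-35))) = 52386/((251*(I*√35))) = 52386/((251*I*√35)) = 52386*(-I*√35/8785) = -52386*I*√35/8785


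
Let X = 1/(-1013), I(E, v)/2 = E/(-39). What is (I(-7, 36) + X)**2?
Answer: 200024449/1560803049 ≈ 0.12815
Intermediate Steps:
I(E, v) = -2*E/39 (I(E, v) = 2*(E/(-39)) = 2*(E*(-1/39)) = 2*(-E/39) = -2*E/39)
X = -1/1013 ≈ -0.00098717
(I(-7, 36) + X)**2 = (-2/39*(-7) - 1/1013)**2 = (14/39 - 1/1013)**2 = (14143/39507)**2 = 200024449/1560803049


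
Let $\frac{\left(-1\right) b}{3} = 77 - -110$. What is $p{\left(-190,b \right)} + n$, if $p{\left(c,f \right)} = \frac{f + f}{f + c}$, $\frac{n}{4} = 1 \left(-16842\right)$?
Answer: $- \frac{50592246}{751} \approx -67367.0$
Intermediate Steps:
$n = -67368$ ($n = 4 \cdot 1 \left(-16842\right) = 4 \left(-16842\right) = -67368$)
$b = -561$ ($b = - 3 \left(77 - -110\right) = - 3 \left(77 + 110\right) = \left(-3\right) 187 = -561$)
$p{\left(c,f \right)} = \frac{2 f}{c + f}$
$p{\left(-190,b \right)} + n = 2 \left(-561\right) \frac{1}{-190 - 561} - 67368 = 2 \left(-561\right) \frac{1}{-751} - 67368 = 2 \left(-561\right) \left(- \frac{1}{751}\right) - 67368 = \frac{1122}{751} - 67368 = - \frac{50592246}{751}$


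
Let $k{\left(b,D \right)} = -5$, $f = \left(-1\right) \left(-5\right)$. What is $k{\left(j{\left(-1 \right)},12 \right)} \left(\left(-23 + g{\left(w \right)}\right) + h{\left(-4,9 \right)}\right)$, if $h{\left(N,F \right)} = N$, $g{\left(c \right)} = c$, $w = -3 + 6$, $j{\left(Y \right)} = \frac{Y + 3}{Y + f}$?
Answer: $120$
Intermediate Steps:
$f = 5$
$j{\left(Y \right)} = \frac{3 + Y}{5 + Y}$ ($j{\left(Y \right)} = \frac{Y + 3}{Y + 5} = \frac{3 + Y}{5 + Y}$)
$w = 3$
$k{\left(j{\left(-1 \right)},12 \right)} \left(\left(-23 + g{\left(w \right)}\right) + h{\left(-4,9 \right)}\right) = - 5 \left(\left(-23 + 3\right) - 4\right) = - 5 \left(-20 - 4\right) = \left(-5\right) \left(-24\right) = 120$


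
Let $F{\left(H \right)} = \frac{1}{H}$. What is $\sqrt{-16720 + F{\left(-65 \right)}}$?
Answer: $\frac{i \sqrt{70642065}}{65} \approx 129.31 i$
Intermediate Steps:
$\sqrt{-16720 + F{\left(-65 \right)}} = \sqrt{-16720 + \frac{1}{-65}} = \sqrt{-16720 - \frac{1}{65}} = \sqrt{- \frac{1086801}{65}} = \frac{i \sqrt{70642065}}{65}$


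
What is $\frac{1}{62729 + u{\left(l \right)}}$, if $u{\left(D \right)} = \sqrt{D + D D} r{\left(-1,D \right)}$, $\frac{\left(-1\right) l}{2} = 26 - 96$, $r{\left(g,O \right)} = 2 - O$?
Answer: $\frac{62729}{3558998881} + \frac{276 \sqrt{4935}}{3558998881} \approx 2.3073 \cdot 10^{-5}$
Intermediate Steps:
$l = 140$ ($l = - 2 \left(26 - 96\right) = \left(-2\right) \left(-70\right) = 140$)
$u{\left(D \right)} = \sqrt{D + D^{2}} \left(2 - D\right)$ ($u{\left(D \right)} = \sqrt{D + D D} \left(2 - D\right) = \sqrt{D + D^{2}} \left(2 - D\right)$)
$\frac{1}{62729 + u{\left(l \right)}} = \frac{1}{62729 + \sqrt{140 \left(1 + 140\right)} \left(2 - 140\right)} = \frac{1}{62729 + \sqrt{140 \cdot 141} \left(2 - 140\right)} = \frac{1}{62729 + \sqrt{19740} \left(-138\right)} = \frac{1}{62729 + 2 \sqrt{4935} \left(-138\right)} = \frac{1}{62729 - 276 \sqrt{4935}}$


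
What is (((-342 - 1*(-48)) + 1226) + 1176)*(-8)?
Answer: -16864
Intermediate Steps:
(((-342 - 1*(-48)) + 1226) + 1176)*(-8) = (((-342 + 48) + 1226) + 1176)*(-8) = ((-294 + 1226) + 1176)*(-8) = (932 + 1176)*(-8) = 2108*(-8) = -16864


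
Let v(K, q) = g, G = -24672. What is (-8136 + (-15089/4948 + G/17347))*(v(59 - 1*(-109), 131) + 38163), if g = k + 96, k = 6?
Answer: -26736549726618075/85832956 ≈ -3.1150e+8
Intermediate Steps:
g = 102 (g = 6 + 96 = 102)
v(K, q) = 102
(-8136 + (-15089/4948 + G/17347))*(v(59 - 1*(-109), 131) + 38163) = (-8136 + (-15089/4948 - 24672/17347))*(102 + 38163) = (-8136 + (-15089*1/4948 - 24672*1/17347))*38265 = (-8136 + (-15089/4948 - 24672/17347))*38265 = (-8136 - 383825939/85832956)*38265 = -698720755955/85832956*38265 = -26736549726618075/85832956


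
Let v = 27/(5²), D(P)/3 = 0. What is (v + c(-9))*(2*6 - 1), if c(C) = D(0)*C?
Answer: 297/25 ≈ 11.880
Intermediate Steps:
D(P) = 0 (D(P) = 3*0 = 0)
c(C) = 0 (c(C) = 0*C = 0)
v = 27/25 ≈ 1.0800
(v + c(-9))*(2*6 - 1) = (27/25 + 0)*(2*6 - 1) = 27*(12 - 1)/25 = (27/25)*11 = 297/25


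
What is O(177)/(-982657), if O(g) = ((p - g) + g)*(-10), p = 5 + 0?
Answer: 50/982657 ≈ 5.0882e-5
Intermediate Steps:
p = 5
O(g) = -50 (O(g) = ((5 - g) + g)*(-10) = 5*(-10) = -50)
O(177)/(-982657) = -50/(-982657) = -50*(-1/982657) = 50/982657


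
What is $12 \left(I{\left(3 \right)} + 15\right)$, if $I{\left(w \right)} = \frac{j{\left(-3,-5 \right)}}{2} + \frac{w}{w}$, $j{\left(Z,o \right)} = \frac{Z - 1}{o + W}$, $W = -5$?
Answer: $\frac{972}{5} \approx 194.4$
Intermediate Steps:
$j{\left(Z,o \right)} = \frac{-1 + Z}{-5 + o}$ ($j{\left(Z,o \right)} = \frac{Z - 1}{o - 5} = \frac{-1 + Z}{-5 + o}$)
$I{\left(w \right)} = \frac{6}{5}$ ($I{\left(w \right)} = \frac{\frac{1}{-5 - 5} \left(-1 - 3\right)}{2} + \frac{w}{w} = \frac{1}{-10} \left(-4\right) \frac{1}{2} + 1 = \left(- \frac{1}{10}\right) \left(-4\right) \frac{1}{2} + 1 = \frac{2}{5} \cdot \frac{1}{2} + 1 = \frac{1}{5} + 1 = \frac{6}{5}$)
$12 \left(I{\left(3 \right)} + 15\right) = 12 \left(\frac{6}{5} + 15\right) = 12 \cdot \frac{81}{5} = \frac{972}{5}$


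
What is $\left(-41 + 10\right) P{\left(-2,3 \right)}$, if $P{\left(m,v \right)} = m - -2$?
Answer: $0$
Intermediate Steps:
$P{\left(m,v \right)} = 2 + m$ ($P{\left(m,v \right)} = m + 2 = 2 + m$)
$\left(-41 + 10\right) P{\left(-2,3 \right)} = \left(-41 + 10\right) \left(2 - 2\right) = \left(-31\right) 0 = 0$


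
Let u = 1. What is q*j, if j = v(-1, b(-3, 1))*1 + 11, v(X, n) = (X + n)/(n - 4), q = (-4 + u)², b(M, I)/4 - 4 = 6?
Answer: 435/4 ≈ 108.75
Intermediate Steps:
b(M, I) = 40 (b(M, I) = 16 + 4*6 = 16 + 24 = 40)
q = 9 (q = (-4 + 1)² = (-3)² = 9)
v(X, n) = (X + n)/(-4 + n)
j = 145/12 (j = ((-1 + 40)/(-4 + 40))*1 + 11 = (39/36)*1 + 11 = ((1/36)*39)*1 + 11 = (13/12)*1 + 11 = 13/12 + 11 = 145/12 ≈ 12.083)
q*j = 9*(145/12) = 435/4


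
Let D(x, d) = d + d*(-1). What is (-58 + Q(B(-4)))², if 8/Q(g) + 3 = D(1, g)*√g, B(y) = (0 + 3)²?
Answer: 33124/9 ≈ 3680.4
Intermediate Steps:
D(x, d) = 0 (D(x, d) = d - d = 0)
B(y) = 9 (B(y) = 3² = 9)
Q(g) = -8/3 (Q(g) = 8/(-3 + 0*√g) = 8/(-3 + 0) = 8/(-3) = 8*(-⅓) = -8/3)
(-58 + Q(B(-4)))² = (-58 - 8/3)² = (-182/3)² = 33124/9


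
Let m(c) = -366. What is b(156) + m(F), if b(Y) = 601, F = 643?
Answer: 235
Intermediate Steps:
b(156) + m(F) = 601 - 366 = 235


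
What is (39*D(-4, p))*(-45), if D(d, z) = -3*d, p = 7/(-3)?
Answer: -21060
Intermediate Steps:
p = -7/3 (p = 7*(-1/3) = -7/3 ≈ -2.3333)
(39*D(-4, p))*(-45) = (39*(-3*(-4)))*(-45) = (39*12)*(-45) = 468*(-45) = -21060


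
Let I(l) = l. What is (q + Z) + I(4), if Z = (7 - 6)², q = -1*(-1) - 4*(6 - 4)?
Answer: -2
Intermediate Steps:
q = -7 (q = 1 - 4*2 = 1 - 8 = -7)
Z = 1 (Z = 1² = 1)
(q + Z) + I(4) = (-7 + 1) + 4 = -6 + 4 = -2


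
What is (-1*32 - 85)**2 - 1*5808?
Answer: 7881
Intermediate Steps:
(-1*32 - 85)**2 - 1*5808 = (-32 - 85)**2 - 5808 = (-117)**2 - 5808 = 13689 - 5808 = 7881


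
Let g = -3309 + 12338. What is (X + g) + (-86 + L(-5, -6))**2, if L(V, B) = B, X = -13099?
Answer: 4394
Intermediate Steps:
g = 9029
(X + g) + (-86 + L(-5, -6))**2 = (-13099 + 9029) + (-86 - 6)**2 = -4070 + (-92)**2 = -4070 + 8464 = 4394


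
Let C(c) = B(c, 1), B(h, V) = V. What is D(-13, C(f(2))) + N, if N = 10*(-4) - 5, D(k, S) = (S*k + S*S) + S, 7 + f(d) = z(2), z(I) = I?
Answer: -56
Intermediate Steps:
f(d) = -5 (f(d) = -7 + 2 = -5)
C(c) = 1
D(k, S) = S + S**2 + S*k (D(k, S) = (S*k + S**2) + S = (S**2 + S*k) + S = S + S**2 + S*k)
N = -45 (N = -40 - 5 = -45)
D(-13, C(f(2))) + N = 1*(1 + 1 - 13) - 45 = 1*(-11) - 45 = -11 - 45 = -56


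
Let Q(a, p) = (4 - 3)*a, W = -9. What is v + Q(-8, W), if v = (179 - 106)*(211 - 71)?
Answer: 10212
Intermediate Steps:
Q(a, p) = a (Q(a, p) = 1*a = a)
v = 10220 (v = 73*140 = 10220)
v + Q(-8, W) = 10220 - 8 = 10212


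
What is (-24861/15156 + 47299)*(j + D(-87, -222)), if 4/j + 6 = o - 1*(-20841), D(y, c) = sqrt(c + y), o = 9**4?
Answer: 238946261/34601148 + 238946261*I*sqrt(309)/5052 ≈ 6.9057 + 8.3141e+5*I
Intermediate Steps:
o = 6561
j = 1/6849 (j = 4/(-6 + (6561 - 1*(-20841))) = 4/(-6 + (6561 + 20841)) = 4/(-6 + 27402) = 4/27396 = 4*(1/27396) = 1/6849 ≈ 0.00014601)
(-24861/15156 + 47299)*(j + D(-87, -222)) = (-24861/15156 + 47299)*(1/6849 + sqrt(-222 - 87)) = (-24861*1/15156 + 47299)*(1/6849 + sqrt(-309)) = (-8287/5052 + 47299)*(1/6849 + I*sqrt(309)) = 238946261*(1/6849 + I*sqrt(309))/5052 = 238946261/34601148 + 238946261*I*sqrt(309)/5052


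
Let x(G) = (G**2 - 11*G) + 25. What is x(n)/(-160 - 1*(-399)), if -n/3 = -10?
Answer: 595/239 ≈ 2.4895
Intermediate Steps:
n = 30 (n = -3*(-10) = 30)
x(G) = 25 + G**2 - 11*G
x(n)/(-160 - 1*(-399)) = (25 + 30**2 - 11*30)/(-160 - 1*(-399)) = (25 + 900 - 330)/(-160 + 399) = 595/239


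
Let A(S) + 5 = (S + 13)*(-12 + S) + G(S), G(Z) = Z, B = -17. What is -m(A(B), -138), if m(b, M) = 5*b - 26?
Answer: -444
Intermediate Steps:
A(S) = -5 + S + (-12 + S)*(13 + S) (A(S) = -5 + ((S + 13)*(-12 + S) + S) = -5 + ((13 + S)*(-12 + S) + S) = -5 + ((-12 + S)*(13 + S) + S) = -5 + (S + (-12 + S)*(13 + S)) = -5 + S + (-12 + S)*(13 + S))
m(b, M) = -26 + 5*b
-m(A(B), -138) = -(-26 + 5*(-161 + (-17)**2 + 2*(-17))) = -(-26 + 5*(-161 + 289 - 34)) = -(-26 + 5*94) = -(-26 + 470) = -1*444 = -444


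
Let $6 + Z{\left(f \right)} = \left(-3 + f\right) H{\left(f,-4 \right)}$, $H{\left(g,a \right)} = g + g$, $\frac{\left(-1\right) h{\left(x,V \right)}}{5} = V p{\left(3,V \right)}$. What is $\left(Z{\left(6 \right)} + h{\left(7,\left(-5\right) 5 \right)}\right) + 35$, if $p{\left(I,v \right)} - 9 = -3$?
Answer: $815$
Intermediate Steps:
$p{\left(I,v \right)} = 6$ ($p{\left(I,v \right)} = 9 - 3 = 6$)
$h{\left(x,V \right)} = - 30 V$ ($h{\left(x,V \right)} = - 5 V 6 = - 5 \cdot 6 V = - 30 V$)
$H{\left(g,a \right)} = 2 g$
$Z{\left(f \right)} = -6 + 2 f \left(-3 + f\right)$ ($Z{\left(f \right)} = -6 + \left(-3 + f\right) 2 f = -6 + 2 f \left(-3 + f\right)$)
$\left(Z{\left(6 \right)} + h{\left(7,\left(-5\right) 5 \right)}\right) + 35 = \left(\left(-6 - 36 + 2 \cdot 6^{2}\right) - 30 \left(\left(-5\right) 5\right)\right) + 35 = \left(\left(-6 - 36 + 2 \cdot 36\right) - -750\right) + 35 = \left(\left(-6 - 36 + 72\right) + 750\right) + 35 = \left(30 + 750\right) + 35 = 780 + 35 = 815$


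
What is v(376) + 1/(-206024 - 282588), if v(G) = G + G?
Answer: 367436223/488612 ≈ 752.00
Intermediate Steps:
v(G) = 2*G
v(376) + 1/(-206024 - 282588) = 2*376 + 1/(-206024 - 282588) = 752 + 1/(-488612) = 752 - 1/488612 = 367436223/488612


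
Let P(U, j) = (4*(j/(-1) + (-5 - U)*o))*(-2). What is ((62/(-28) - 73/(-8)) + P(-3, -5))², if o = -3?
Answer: 20620681/3136 ≈ 6575.5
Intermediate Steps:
P(U, j) = -120 - 24*U + 8*j (P(U, j) = (4*(j/(-1) + (-5 - U)*(-3)))*(-2) = (4*(j*(-1) + (15 + 3*U)))*(-2) = (4*(-j + (15 + 3*U)))*(-2) = (4*(15 - j + 3*U))*(-2) = (60 - 4*j + 12*U)*(-2) = -120 - 24*U + 8*j)
((62/(-28) - 73/(-8)) + P(-3, -5))² = ((62/(-28) - 73/(-8)) + (-120 - 24*(-3) + 8*(-5)))² = ((62*(-1/28) - 73*(-⅛)) + (-120 + 72 - 40))² = ((-31/14 + 73/8) - 88)² = (387/56 - 88)² = (-4541/56)² = 20620681/3136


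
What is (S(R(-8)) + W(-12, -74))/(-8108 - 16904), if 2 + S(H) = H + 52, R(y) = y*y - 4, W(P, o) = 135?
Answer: -245/25012 ≈ -0.0097953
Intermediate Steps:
R(y) = -4 + y**2 (R(y) = y**2 - 4 = -4 + y**2)
S(H) = 50 + H (S(H) = -2 + (H + 52) = -2 + (52 + H) = 50 + H)
(S(R(-8)) + W(-12, -74))/(-8108 - 16904) = ((50 + (-4 + (-8)**2)) + 135)/(-8108 - 16904) = ((50 + (-4 + 64)) + 135)/(-25012) = ((50 + 60) + 135)*(-1/25012) = (110 + 135)*(-1/25012) = 245*(-1/25012) = -245/25012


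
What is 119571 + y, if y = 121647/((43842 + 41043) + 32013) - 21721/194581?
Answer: 906599536651949/7582043246 ≈ 1.1957e+5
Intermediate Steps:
y = 7043684483/7582043246 (y = 121647/(84885 + 32013) - 21721*1/194581 = 121647/116898 - 21721/194581 = 121647*(1/116898) - 21721/194581 = 40549/38966 - 21721/194581 = 7043684483/7582043246 ≈ 0.92900)
119571 + y = 119571 + 7043684483/7582043246 = 906599536651949/7582043246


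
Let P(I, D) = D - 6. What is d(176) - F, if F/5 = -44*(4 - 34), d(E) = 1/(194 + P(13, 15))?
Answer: -1339799/203 ≈ -6600.0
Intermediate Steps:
P(I, D) = -6 + D
d(E) = 1/203 (d(E) = 1/(194 + (-6 + 15)) = 1/(194 + 9) = 1/203)
F = 6600 (F = 5*(-44*(4 - 34)) = 5*(-44*(-30)) = 5*1320 = 6600)
d(176) - F = 1/203 - 1*6600 = 1/203 - 6600 = -1339799/203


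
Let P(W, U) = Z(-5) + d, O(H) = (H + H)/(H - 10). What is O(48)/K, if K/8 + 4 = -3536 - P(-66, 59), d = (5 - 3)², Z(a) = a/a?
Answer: -6/67355 ≈ -8.9080e-5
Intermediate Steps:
Z(a) = 1
O(H) = 2*H/(-10 + H) (O(H) = (2*H)/(-10 + H) = 2*H/(-10 + H))
d = 4 (d = 2² = 4)
P(W, U) = 5 (P(W, U) = 1 + 4 = 5)
K = -28360 (K = -32 + 8*(-3536 - 1*5) = -32 + 8*(-3536 - 5) = -32 + 8*(-3541) = -32 - 28328 = -28360)
O(48)/K = (2*48/(-10 + 48))/(-28360) = (2*48/38)*(-1/28360) = (2*48*(1/38))*(-1/28360) = (48/19)*(-1/28360) = -6/67355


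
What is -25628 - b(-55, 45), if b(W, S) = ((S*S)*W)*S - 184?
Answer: 4986431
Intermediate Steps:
b(W, S) = -184 + W*S**3 (b(W, S) = (S**2*W)*S - 184 = (W*S**2)*S - 184 = W*S**3 - 184 = -184 + W*S**3)
-25628 - b(-55, 45) = -25628 - (-184 - 55*45**3) = -25628 - (-184 - 55*91125) = -25628 - (-184 - 5011875) = -25628 - 1*(-5012059) = -25628 + 5012059 = 4986431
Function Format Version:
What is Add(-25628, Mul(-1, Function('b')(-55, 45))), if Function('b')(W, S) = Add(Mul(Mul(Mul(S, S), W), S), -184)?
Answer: 4986431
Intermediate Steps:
Function('b')(W, S) = Add(-184, Mul(W, Pow(S, 3))) (Function('b')(W, S) = Add(Mul(Mul(Pow(S, 2), W), S), -184) = Add(Mul(Mul(W, Pow(S, 2)), S), -184) = Add(Mul(W, Pow(S, 3)), -184) = Add(-184, Mul(W, Pow(S, 3))))
Add(-25628, Mul(-1, Function('b')(-55, 45))) = Add(-25628, Mul(-1, Add(-184, Mul(-55, Pow(45, 3))))) = Add(-25628, Mul(-1, Add(-184, Mul(-55, 91125)))) = Add(-25628, Mul(-1, Add(-184, -5011875))) = Add(-25628, Mul(-1, -5012059)) = Add(-25628, 5012059) = 4986431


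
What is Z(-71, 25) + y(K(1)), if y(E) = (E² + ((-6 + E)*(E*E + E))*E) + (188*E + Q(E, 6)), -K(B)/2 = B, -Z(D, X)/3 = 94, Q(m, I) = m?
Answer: -624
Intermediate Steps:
Z(D, X) = -282 (Z(D, X) = -3*94 = -282)
K(B) = -2*B
y(E) = E² + 189*E + E*(-6 + E)*(E + E²) (y(E) = (E² + ((-6 + E)*(E*E + E))*E) + (188*E + E) = (E² + ((-6 + E)*(E² + E))*E) + 189*E = (E² + ((-6 + E)*(E + E²))*E) + 189*E = (E² + E*(-6 + E)*(E + E²)) + 189*E = E² + 189*E + E*(-6 + E)*(E + E²))
Z(-71, 25) + y(K(1)) = -282 + (-2*1)*(189 + (-2*1)³ - (-10) - 5*(-2*1)²) = -282 - 2*(189 + (-2)³ - 5*(-2) - 5*(-2)²) = -282 - 2*(189 - 8 + 10 - 5*4) = -282 - 2*(189 - 8 + 10 - 20) = -282 - 2*171 = -282 - 342 = -624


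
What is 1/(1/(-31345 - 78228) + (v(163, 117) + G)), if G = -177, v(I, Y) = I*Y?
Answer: 109573/2070272261 ≈ 5.2927e-5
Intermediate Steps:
1/(1/(-31345 - 78228) + (v(163, 117) + G)) = 1/(1/(-31345 - 78228) + (163*117 - 177)) = 1/(1/(-109573) + (19071 - 177)) = 1/(-1/109573 + 18894) = 1/(2070272261/109573) = 109573/2070272261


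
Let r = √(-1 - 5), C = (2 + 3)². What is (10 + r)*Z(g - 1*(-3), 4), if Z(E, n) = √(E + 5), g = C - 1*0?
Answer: √33*(10 + I*√6) ≈ 57.446 + 14.071*I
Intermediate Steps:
C = 25 (C = 5² = 25)
g = 25 (g = 25 - 1*0 = 25 + 0 = 25)
r = I*√6 (r = √(-6) = I*√6 ≈ 2.4495*I)
Z(E, n) = √(5 + E)
(10 + r)*Z(g - 1*(-3), 4) = (10 + I*√6)*√(5 + (25 - 1*(-3))) = (10 + I*√6)*√(5 + (25 + 3)) = (10 + I*√6)*√(5 + 28) = (10 + I*√6)*√33 = √33*(10 + I*√6)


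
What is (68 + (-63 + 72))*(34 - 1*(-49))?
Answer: 6391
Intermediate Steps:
(68 + (-63 + 72))*(34 - 1*(-49)) = (68 + 9)*(34 + 49) = 77*83 = 6391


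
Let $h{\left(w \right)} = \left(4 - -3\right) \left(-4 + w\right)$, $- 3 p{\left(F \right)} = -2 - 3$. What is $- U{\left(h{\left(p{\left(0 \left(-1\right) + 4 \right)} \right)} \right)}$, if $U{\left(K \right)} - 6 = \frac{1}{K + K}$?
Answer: $- \frac{585}{98} \approx -5.9694$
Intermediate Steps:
$p{\left(F \right)} = \frac{5}{3}$ ($p{\left(F \right)} = - \frac{-2 - 3}{3} = \left(- \frac{1}{3}\right) \left(-5\right) = \frac{5}{3}$)
$h{\left(w \right)} = -28 + 7 w$ ($h{\left(w \right)} = \left(4 + 3\right) \left(-4 + w\right) = 7 \left(-4 + w\right) = -28 + 7 w$)
$U{\left(K \right)} = 6 + \frac{1}{2 K}$ ($U{\left(K \right)} = 6 + \frac{1}{K + K} = 6 + \frac{1}{2 K}$)
$- U{\left(h{\left(p{\left(0 \left(-1\right) + 4 \right)} \right)} \right)} = - (6 + \frac{1}{2 \left(-28 + 7 \cdot \frac{5}{3}\right)}) = - (6 + \frac{1}{2 \left(-28 + \frac{35}{3}\right)}) = - (6 + \frac{1}{2 \left(- \frac{49}{3}\right)}) = - (6 + \frac{1}{2} \left(- \frac{3}{49}\right)) = - (6 - \frac{3}{98}) = \left(-1\right) \frac{585}{98} = - \frac{585}{98}$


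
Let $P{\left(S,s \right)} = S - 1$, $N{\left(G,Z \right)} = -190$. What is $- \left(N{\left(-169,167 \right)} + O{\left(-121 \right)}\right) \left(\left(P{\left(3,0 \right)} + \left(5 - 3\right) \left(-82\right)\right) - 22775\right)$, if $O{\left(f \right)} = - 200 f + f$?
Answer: $547941993$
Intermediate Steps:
$O{\left(f \right)} = - 199 f$
$P{\left(S,s \right)} = -1 + S$ ($P{\left(S,s \right)} = S - 1 = -1 + S$)
$- \left(N{\left(-169,167 \right)} + O{\left(-121 \right)}\right) \left(\left(P{\left(3,0 \right)} + \left(5 - 3\right) \left(-82\right)\right) - 22775\right) = - \left(-190 - -24079\right) \left(\left(\left(-1 + 3\right) + \left(5 - 3\right) \left(-82\right)\right) - 22775\right) = - \left(-190 + 24079\right) \left(\left(2 + 2 \left(-82\right)\right) - 22775\right) = - 23889 \left(\left(2 - 164\right) - 22775\right) = - 23889 \left(-162 - 22775\right) = - 23889 \left(-22937\right) = \left(-1\right) \left(-547941993\right) = 547941993$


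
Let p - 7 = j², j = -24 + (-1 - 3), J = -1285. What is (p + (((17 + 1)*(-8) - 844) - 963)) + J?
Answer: -2445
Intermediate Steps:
j = -28 (j = -24 - 4 = -28)
p = 791 (p = 7 + (-28)² = 7 + 784 = 791)
(p + (((17 + 1)*(-8) - 844) - 963)) + J = (791 + (((17 + 1)*(-8) - 844) - 963)) - 1285 = (791 + ((18*(-8) - 844) - 963)) - 1285 = (791 + ((-144 - 844) - 963)) - 1285 = (791 + (-988 - 963)) - 1285 = (791 - 1951) - 1285 = -1160 - 1285 = -2445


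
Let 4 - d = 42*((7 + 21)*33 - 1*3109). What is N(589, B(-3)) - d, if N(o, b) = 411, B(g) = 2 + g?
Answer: -91363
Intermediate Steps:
d = 91774 (d = 4 - 42*((7 + 21)*33 - 1*3109) = 4 - 42*(28*33 - 3109) = 4 - 42*(924 - 3109) = 4 - 42*(-2185) = 4 - 1*(-91770) = 4 + 91770 = 91774)
N(589, B(-3)) - d = 411 - 1*91774 = 411 - 91774 = -91363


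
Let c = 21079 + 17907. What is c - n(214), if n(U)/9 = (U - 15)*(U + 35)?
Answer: -406973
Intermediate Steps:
n(U) = 9*(-15 + U)*(35 + U) (n(U) = 9*((U - 15)*(U + 35)) = 9*((-15 + U)*(35 + U)) = 9*(-15 + U)*(35 + U))
c = 38986
c - n(214) = 38986 - (-4725 + 9*214² + 180*214) = 38986 - (-4725 + 9*45796 + 38520) = 38986 - (-4725 + 412164 + 38520) = 38986 - 1*445959 = 38986 - 445959 = -406973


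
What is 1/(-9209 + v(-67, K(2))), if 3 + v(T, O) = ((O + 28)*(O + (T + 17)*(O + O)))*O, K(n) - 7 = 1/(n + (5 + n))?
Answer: -81/14983868 ≈ -5.4058e-6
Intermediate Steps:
K(n) = 7 + 1/(5 + 2*n) (K(n) = 7 + 1/(n + (5 + n)) = 7 + 1/(5 + 2*n))
v(T, O) = -3 + O*(28 + O)*(O + 2*O*(17 + T)) (v(T, O) = -3 + ((O + 28)*(O + (T + 17)*(O + O)))*O = -3 + ((28 + O)*(O + (17 + T)*(2*O)))*O = -3 + ((28 + O)*(O + 2*O*(17 + T)))*O = -3 + O*(28 + O)*(O + 2*O*(17 + T)))
1/(-9209 + v(-67, K(2))) = 1/(-9209 + (-3 + 35*(2*(18 + 7*2)/(5 + 2*2))³ + 980*(2*(18 + 7*2)/(5 + 2*2))² + 2*(-67)*(2*(18 + 7*2)/(5 + 2*2))³ + 56*(-67)*(2*(18 + 7*2)/(5 + 2*2))²)) = 1/(-9209 + (-3 + 35*(2*(18 + 14)/(5 + 4))³ + 980*(2*(18 + 14)/(5 + 4))² + 2*(-67)*(2*(18 + 14)/(5 + 4))³ + 56*(-67)*(2*(18 + 14)/(5 + 4))²)) = 1/(-9209 + (-3 + 35*(2*32/9)³ + 980*(2*32/9)² + 2*(-67)*(2*32/9)³ + 56*(-67)*(2*32/9)²)) = 1/(-9209 + (-3 + 35*(2*(⅑)*32)³ + 980*(2*(⅑)*32)² + 2*(-67)*(2*(⅑)*32)³ + 56*(-67)*(2*(⅑)*32)²)) = 1/(-9209 + (-3 + 35*(64/9)³ + 980*(64/9)² + 2*(-67)*(64/9)³ + 56*(-67)*(64/9)²)) = 1/(-9209 + (-3 + 35*(262144/729) + 980*(4096/81) + 2*(-67)*(262144/729) + 56*(-67)*(4096/81))) = 1/(-9209 + (-3 + 9175040/729 + 4014080/81 - 35127296/729 - 15368192/81)) = 1/(-9209 - 14237939/81) = 1/(-14983868/81) = -81/14983868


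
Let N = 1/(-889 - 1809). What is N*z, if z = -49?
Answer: 49/2698 ≈ 0.018162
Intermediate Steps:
N = -1/2698 (N = 1/(-2698) = -1/2698 ≈ -0.00037064)
N*z = -1/2698*(-49) = 49/2698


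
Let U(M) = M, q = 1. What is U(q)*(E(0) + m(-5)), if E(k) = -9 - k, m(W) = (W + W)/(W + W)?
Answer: -8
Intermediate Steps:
m(W) = 1 (m(W) = (2*W)/((2*W)) = (2*W)*(1/(2*W)) = 1)
U(q)*(E(0) + m(-5)) = 1*((-9 - 1*0) + 1) = 1*((-9 + 0) + 1) = 1*(-9 + 1) = 1*(-8) = -8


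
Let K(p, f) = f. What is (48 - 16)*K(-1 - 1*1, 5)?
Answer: 160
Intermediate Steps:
(48 - 16)*K(-1 - 1*1, 5) = (48 - 16)*5 = 32*5 = 160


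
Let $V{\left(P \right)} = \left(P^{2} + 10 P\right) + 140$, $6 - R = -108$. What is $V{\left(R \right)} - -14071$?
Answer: $28347$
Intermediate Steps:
$R = 114$ ($R = 6 - -108 = 6 + 108 = 114$)
$V{\left(P \right)} = 140 + P^{2} + 10 P$
$V{\left(R \right)} - -14071 = \left(140 + 114^{2} + 10 \cdot 114\right) - -14071 = \left(140 + 12996 + 1140\right) + 14071 = 14276 + 14071 = 28347$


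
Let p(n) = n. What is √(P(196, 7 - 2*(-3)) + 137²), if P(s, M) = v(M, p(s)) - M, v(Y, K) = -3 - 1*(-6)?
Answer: 13*√111 ≈ 136.96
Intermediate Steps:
v(Y, K) = 3 (v(Y, K) = -3 + 6 = 3)
P(s, M) = 3 - M
√(P(196, 7 - 2*(-3)) + 137²) = √((3 - (7 - 2*(-3))) + 137²) = √((3 - (7 + 6)) + 18769) = √((3 - 1*13) + 18769) = √((3 - 13) + 18769) = √(-10 + 18769) = √18759 = 13*√111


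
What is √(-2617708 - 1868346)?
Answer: I*√4486054 ≈ 2118.0*I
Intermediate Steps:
√(-2617708 - 1868346) = √(-4486054) = I*√4486054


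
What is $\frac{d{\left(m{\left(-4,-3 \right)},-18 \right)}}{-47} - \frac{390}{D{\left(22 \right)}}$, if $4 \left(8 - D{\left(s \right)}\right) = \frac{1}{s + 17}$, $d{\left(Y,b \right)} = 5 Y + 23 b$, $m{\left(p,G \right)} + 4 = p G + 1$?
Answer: $- \frac{2399337}{58609} \approx -40.938$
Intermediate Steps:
$m{\left(p,G \right)} = -3 + G p$ ($m{\left(p,G \right)} = -4 + \left(p G + 1\right) = -4 + \left(G p + 1\right) = -4 + \left(1 + G p\right) = -3 + G p$)
$D{\left(s \right)} = 8 - \frac{1}{4 \left(17 + s\right)}$ ($D{\left(s \right)} = 8 - \frac{1}{4 \left(s + 17\right)} = 8 - \frac{1}{4 \left(17 + s\right)}$)
$\frac{d{\left(m{\left(-4,-3 \right)},-18 \right)}}{-47} - \frac{390}{D{\left(22 \right)}} = \frac{5 \left(-3 - -12\right) + 23 \left(-18\right)}{-47} - \frac{390}{\frac{1}{4} \frac{1}{17 + 22} \left(543 + 32 \cdot 22\right)} = \left(5 \left(-3 + 12\right) - 414\right) \left(- \frac{1}{47}\right) - \frac{390}{\frac{1}{4} \cdot \frac{1}{39} \left(543 + 704\right)} = \left(5 \cdot 9 - 414\right) \left(- \frac{1}{47}\right) - \frac{390}{\frac{1}{4} \cdot \frac{1}{39} \cdot 1247} = \left(45 - 414\right) \left(- \frac{1}{47}\right) - \frac{390}{\frac{1247}{156}} = \left(-369\right) \left(- \frac{1}{47}\right) - \frac{60840}{1247} = \frac{369}{47} - \frac{60840}{1247} = - \frac{2399337}{58609}$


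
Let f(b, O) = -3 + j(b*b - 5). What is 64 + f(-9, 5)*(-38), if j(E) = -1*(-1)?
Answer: 140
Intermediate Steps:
j(E) = 1
f(b, O) = -2 (f(b, O) = -3 + 1 = -2)
64 + f(-9, 5)*(-38) = 64 - 2*(-38) = 64 + 76 = 140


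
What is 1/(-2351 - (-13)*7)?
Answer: -1/2260 ≈ -0.00044248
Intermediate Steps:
1/(-2351 - (-13)*7) = 1/(-2351 - 1*(-91)) = 1/(-2351 + 91) = 1/(-2260) = -1/2260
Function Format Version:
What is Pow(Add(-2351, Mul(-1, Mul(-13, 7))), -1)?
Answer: Rational(-1, 2260) ≈ -0.00044248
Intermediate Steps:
Pow(Add(-2351, Mul(-1, Mul(-13, 7))), -1) = Pow(Add(-2351, Mul(-1, -91)), -1) = Pow(Add(-2351, 91), -1) = Pow(-2260, -1) = Rational(-1, 2260)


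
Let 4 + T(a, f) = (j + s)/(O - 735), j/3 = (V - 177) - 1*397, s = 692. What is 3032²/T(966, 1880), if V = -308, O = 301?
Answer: 1994886208/109 ≈ 1.8302e+7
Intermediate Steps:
j = -2646 (j = 3*((-308 - 177) - 1*397) = 3*(-485 - 397) = 3*(-882) = -2646)
T(a, f) = 109/217 (T(a, f) = -4 + (-2646 + 692)/(301 - 735) = -4 - 1954/(-434) = -4 - 1954*(-1/434) = -4 + 977/217 = 109/217)
3032²/T(966, 1880) = 3032²/(109/217) = 9193024*(217/109) = 1994886208/109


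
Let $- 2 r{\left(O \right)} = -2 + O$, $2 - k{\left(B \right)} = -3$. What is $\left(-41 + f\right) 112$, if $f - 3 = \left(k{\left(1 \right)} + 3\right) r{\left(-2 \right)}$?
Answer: $-2464$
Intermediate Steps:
$k{\left(B \right)} = 5$ ($k{\left(B \right)} = 2 - -3 = 2 + 3 = 5$)
$r{\left(O \right)} = 1 - \frac{O}{2}$ ($r{\left(O \right)} = - \frac{-2 + O}{2} = 1 - \frac{O}{2}$)
$f = 19$ ($f = 3 + \left(5 + 3\right) \left(1 - -1\right) = 3 + 8 \left(1 + 1\right) = 3 + 8 \cdot 2 = 3 + 16 = 19$)
$\left(-41 + f\right) 112 = \left(-41 + 19\right) 112 = \left(-22\right) 112 = -2464$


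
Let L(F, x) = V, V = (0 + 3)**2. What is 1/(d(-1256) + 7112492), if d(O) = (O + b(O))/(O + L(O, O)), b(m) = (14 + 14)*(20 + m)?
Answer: 1247/8869313388 ≈ 1.4060e-7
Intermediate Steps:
V = 9 (V = 3**2 = 9)
L(F, x) = 9
b(m) = 560 + 28*m (b(m) = 28*(20 + m) = 560 + 28*m)
d(O) = (560 + 29*O)/(9 + O) (d(O) = (O + (560 + 28*O))/(O + 9) = (560 + 29*O)/(9 + O))
1/(d(-1256) + 7112492) = 1/((560 + 29*(-1256))/(9 - 1256) + 7112492) = 1/((560 - 36424)/(-1247) + 7112492) = 1/(-1/1247*(-35864) + 7112492) = 1/(35864/1247 + 7112492) = 1/(8869313388/1247) = 1247/8869313388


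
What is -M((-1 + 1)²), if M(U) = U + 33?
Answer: -33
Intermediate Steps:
M(U) = 33 + U
-M((-1 + 1)²) = -(33 + (-1 + 1)²) = -(33 + 0²) = -(33 + 0) = -1*33 = -33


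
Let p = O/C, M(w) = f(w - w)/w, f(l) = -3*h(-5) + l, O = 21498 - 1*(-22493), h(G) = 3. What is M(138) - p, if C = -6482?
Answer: 501035/74543 ≈ 6.7214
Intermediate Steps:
O = 43991 (O = 21498 + 22493 = 43991)
f(l) = -9 + l (f(l) = -3*3 + l = -9 + l)
M(w) = -9/w (M(w) = (-9 + (w - w))/w = (-9 + 0)/w = -9/w)
p = -43991/6482 (p = 43991/(-6482) = 43991*(-1/6482) = -43991/6482 ≈ -6.7866)
M(138) - p = -9/138 - 1*(-43991/6482) = -9*1/138 + 43991/6482 = -3/46 + 43991/6482 = 501035/74543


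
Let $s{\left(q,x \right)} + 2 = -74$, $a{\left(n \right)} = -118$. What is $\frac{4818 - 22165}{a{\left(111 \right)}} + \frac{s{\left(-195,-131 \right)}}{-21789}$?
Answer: $\frac{377982751}{2571102} \approx 147.01$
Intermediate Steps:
$s{\left(q,x \right)} = -76$ ($s{\left(q,x \right)} = -2 - 74 = -76$)
$\frac{4818 - 22165}{a{\left(111 \right)}} + \frac{s{\left(-195,-131 \right)}}{-21789} = \frac{4818 - 22165}{-118} - \frac{76}{-21789} = \left(4818 - 22165\right) \left(- \frac{1}{118}\right) - - \frac{76}{21789} = \left(-17347\right) \left(- \frac{1}{118}\right) + \frac{76}{21789} = \frac{17347}{118} + \frac{76}{21789} = \frac{377982751}{2571102}$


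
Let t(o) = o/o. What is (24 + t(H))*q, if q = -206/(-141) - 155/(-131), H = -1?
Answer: 1221025/18471 ≈ 66.105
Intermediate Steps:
t(o) = 1
q = 48841/18471 (q = -206*(-1/141) - 155*(-1/131) = 206/141 + 155/131 = 48841/18471 ≈ 2.6442)
(24 + t(H))*q = (24 + 1)*(48841/18471) = 25*(48841/18471) = 1221025/18471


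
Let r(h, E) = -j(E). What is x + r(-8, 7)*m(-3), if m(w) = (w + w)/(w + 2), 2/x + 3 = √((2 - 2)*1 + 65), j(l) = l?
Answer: -1173/28 + √65/28 ≈ -41.605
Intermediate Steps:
r(h, E) = -E
x = 2/(-3 + √65) (x = 2/(-3 + √((2 - 2)*1 + 65)) = 2/(-3 + √(0*1 + 65)) = 2/(-3 + √(0 + 65)) = 2/(-3 + √65) ≈ 0.39508)
m(w) = 2*w/(2 + w) (m(w) = (2*w)/(2 + w) = 2*w/(2 + w))
x + r(-8, 7)*m(-3) = (3/28 + √65/28) + (-1*7)*(2*(-3)/(2 - 3)) = (3/28 + √65/28) - 14*(-3)/(-1) = (3/28 + √65/28) - 14*(-3)*(-1) = (3/28 + √65/28) - 7*6 = (3/28 + √65/28) - 42 = -1173/28 + √65/28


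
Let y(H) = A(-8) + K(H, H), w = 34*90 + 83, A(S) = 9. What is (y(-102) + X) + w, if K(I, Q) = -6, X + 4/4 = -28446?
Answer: -25301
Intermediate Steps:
X = -28447 (X = -1 - 28446 = -28447)
w = 3143 (w = 3060 + 83 = 3143)
y(H) = 3 (y(H) = 9 - 6 = 3)
(y(-102) + X) + w = (3 - 28447) + 3143 = -28444 + 3143 = -25301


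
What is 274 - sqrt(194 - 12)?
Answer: 274 - sqrt(182) ≈ 260.51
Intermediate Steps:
274 - sqrt(194 - 12) = 274 - sqrt(182)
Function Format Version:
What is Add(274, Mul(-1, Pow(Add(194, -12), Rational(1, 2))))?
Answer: Add(274, Mul(-1, Pow(182, Rational(1, 2)))) ≈ 260.51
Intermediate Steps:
Add(274, Mul(-1, Pow(Add(194, -12), Rational(1, 2)))) = Add(274, Mul(-1, Pow(182, Rational(1, 2))))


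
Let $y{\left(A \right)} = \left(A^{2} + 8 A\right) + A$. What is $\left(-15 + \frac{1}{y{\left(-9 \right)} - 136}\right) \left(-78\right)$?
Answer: $\frac{79599}{68} \approx 1170.6$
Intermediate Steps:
$y{\left(A \right)} = A^{2} + 9 A$
$\left(-15 + \frac{1}{y{\left(-9 \right)} - 136}\right) \left(-78\right) = \left(-15 + \frac{1}{- 9 \left(9 - 9\right) - 136}\right) \left(-78\right) = \left(-15 + \frac{1}{\left(-9\right) 0 - 136}\right) \left(-78\right) = \left(-15 + \frac{1}{0 - 136}\right) \left(-78\right) = \left(-15 + \frac{1}{-136}\right) \left(-78\right) = \left(-15 - \frac{1}{136}\right) \left(-78\right) = \left(- \frac{2041}{136}\right) \left(-78\right) = \frac{79599}{68}$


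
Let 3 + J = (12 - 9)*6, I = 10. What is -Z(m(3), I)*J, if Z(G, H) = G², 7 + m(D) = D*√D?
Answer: -1140 + 630*√3 ≈ -48.808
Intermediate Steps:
m(D) = -7 + D^(3/2) (m(D) = -7 + D*√D = -7 + D^(3/2))
J = 15 (J = -3 + (12 - 9)*6 = -3 + 3*6 = -3 + 18 = 15)
-Z(m(3), I)*J = -(-7 + 3^(3/2))²*15 = -(-7 + 3*√3)²*15 = -15*(-7 + 3*√3)²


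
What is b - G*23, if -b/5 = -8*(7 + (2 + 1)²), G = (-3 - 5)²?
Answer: -832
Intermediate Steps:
G = 64 (G = (-8)² = 64)
b = 640 (b = -(-40)*(7 + (2 + 1)²) = -(-40)*(7 + 3²) = -(-40)*(7 + 9) = -(-40)*16 = -5*(-128) = 640)
b - G*23 = 640 - 64*23 = 640 - 1*1472 = 640 - 1472 = -832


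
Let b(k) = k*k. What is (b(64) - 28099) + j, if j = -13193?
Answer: -37196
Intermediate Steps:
b(k) = k²
(b(64) - 28099) + j = (64² - 28099) - 13193 = (4096 - 28099) - 13193 = -24003 - 13193 = -37196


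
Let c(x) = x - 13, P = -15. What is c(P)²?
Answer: 784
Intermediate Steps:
c(x) = -13 + x
c(P)² = (-13 - 15)² = (-28)² = 784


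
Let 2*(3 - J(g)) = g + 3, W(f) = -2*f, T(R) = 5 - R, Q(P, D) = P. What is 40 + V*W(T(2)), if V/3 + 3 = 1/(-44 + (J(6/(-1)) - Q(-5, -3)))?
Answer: 2174/23 ≈ 94.522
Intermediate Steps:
J(g) = 3/2 - g/2 (J(g) = 3 - (g + 3)/2 = 3 - (3 + g)/2 = 3 + (-3/2 - g/2) = 3/2 - g/2)
V = -209/23 (V = -9 + 3/(-44 + ((3/2 - 3/(-1)) - 1*(-5))) = -9 + 3/(-44 + ((3/2 - 3*(-1)) + 5)) = -9 + 3/(-44 + ((3/2 - ½*(-6)) + 5)) = -9 + 3/(-44 + ((3/2 + 3) + 5)) = -9 + 3/(-44 + (9/2 + 5)) = -9 + 3/(-44 + 19/2) = -9 + 3/(-69/2) = -9 + 3*(-2/69) = -9 - 2/23 = -209/23 ≈ -9.0870)
40 + V*W(T(2)) = 40 - (-418)*(5 - 1*2)/23 = 40 - (-418)*(5 - 2)/23 = 40 - (-418)*3/23 = 40 - 209/23*(-6) = 40 + 1254/23 = 2174/23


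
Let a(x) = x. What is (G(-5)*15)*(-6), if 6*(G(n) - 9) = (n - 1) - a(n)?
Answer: -795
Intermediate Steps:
G(n) = 53/6 (G(n) = 9 + ((n - 1) - n)/6 = 9 + ((-1 + n) - n)/6 = 9 + (⅙)*(-1) = 9 - ⅙ = 53/6)
(G(-5)*15)*(-6) = ((53/6)*15)*(-6) = (265/2)*(-6) = -795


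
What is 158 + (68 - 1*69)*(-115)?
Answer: 273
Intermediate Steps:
158 + (68 - 1*69)*(-115) = 158 + (68 - 69)*(-115) = 158 - 1*(-115) = 158 + 115 = 273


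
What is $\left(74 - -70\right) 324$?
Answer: $46656$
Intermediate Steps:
$\left(74 - -70\right) 324 = \left(74 + 70\right) 324 = 144 \cdot 324 = 46656$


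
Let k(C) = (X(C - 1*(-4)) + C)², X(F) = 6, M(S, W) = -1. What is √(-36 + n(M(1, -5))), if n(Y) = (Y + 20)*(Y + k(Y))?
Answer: 2*√105 ≈ 20.494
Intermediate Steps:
k(C) = (6 + C)²
n(Y) = (20 + Y)*(Y + (6 + Y)²) (n(Y) = (Y + 20)*(Y + (6 + Y)²) = (20 + Y)*(Y + (6 + Y)²))
√(-36 + n(M(1, -5))) = √(-36 + (720 + (-1)³ + 33*(-1)² + 296*(-1))) = √(-36 + (720 - 1 + 33*1 - 296)) = √(-36 + (720 - 1 + 33 - 296)) = √(-36 + 456) = √420 = 2*√105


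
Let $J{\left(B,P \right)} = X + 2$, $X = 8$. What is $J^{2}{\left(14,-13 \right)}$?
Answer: $100$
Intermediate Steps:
$J{\left(B,P \right)} = 10$ ($J{\left(B,P \right)} = 8 + 2 = 10$)
$J^{2}{\left(14,-13 \right)} = 10^{2} = 100$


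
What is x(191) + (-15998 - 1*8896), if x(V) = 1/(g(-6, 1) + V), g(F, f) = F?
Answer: -4605389/185 ≈ -24894.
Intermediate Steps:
x(V) = 1/(-6 + V)
x(191) + (-15998 - 1*8896) = 1/(-6 + 191) + (-15998 - 1*8896) = 1/185 + (-15998 - 8896) = 1/185 - 24894 = -4605389/185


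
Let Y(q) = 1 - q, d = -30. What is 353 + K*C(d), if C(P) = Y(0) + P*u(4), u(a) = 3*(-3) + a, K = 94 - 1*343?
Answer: -37246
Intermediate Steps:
K = -249 (K = 94 - 343 = -249)
u(a) = -9 + a
C(P) = 1 - 5*P (C(P) = (1 - 1*0) + P*(-9 + 4) = (1 + 0) + P*(-5) = 1 - 5*P)
353 + K*C(d) = 353 - 249*(1 - 5*(-30)) = 353 - 249*(1 + 150) = 353 - 249*151 = 353 - 37599 = -37246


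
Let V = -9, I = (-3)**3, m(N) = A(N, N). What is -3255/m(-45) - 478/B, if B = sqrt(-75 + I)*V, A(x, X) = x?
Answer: 217/3 - 239*I*sqrt(102)/459 ≈ 72.333 - 5.2588*I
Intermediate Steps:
m(N) = N
I = -27
B = -9*I*sqrt(102) (B = sqrt(-75 - 27)*(-9) = sqrt(-102)*(-9) = (I*sqrt(102))*(-9) = -9*I*sqrt(102) ≈ -90.896*I)
-3255/m(-45) - 478/B = -3255/(-45) - 478*I*sqrt(102)/918 = -3255*(-1/45) - 239*I*sqrt(102)/459 = 217/3 - 239*I*sqrt(102)/459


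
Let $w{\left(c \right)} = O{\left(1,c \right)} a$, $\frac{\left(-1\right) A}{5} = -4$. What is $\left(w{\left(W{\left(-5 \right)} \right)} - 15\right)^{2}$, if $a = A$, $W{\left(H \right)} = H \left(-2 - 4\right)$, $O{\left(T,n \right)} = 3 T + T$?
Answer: $4225$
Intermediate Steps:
$O{\left(T,n \right)} = 4 T$
$W{\left(H \right)} = - 6 H$ ($W{\left(H \right)} = H \left(-6\right) = - 6 H$)
$A = 20$ ($A = \left(-5\right) \left(-4\right) = 20$)
$a = 20$
$w{\left(c \right)} = 80$ ($w{\left(c \right)} = 4 \cdot 1 \cdot 20 = 4 \cdot 20 = 80$)
$\left(w{\left(W{\left(-5 \right)} \right)} - 15\right)^{2} = \left(80 - 15\right)^{2} = 65^{2} = 4225$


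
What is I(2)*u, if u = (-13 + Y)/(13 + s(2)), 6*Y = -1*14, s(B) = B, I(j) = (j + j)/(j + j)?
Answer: -46/45 ≈ -1.0222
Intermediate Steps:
I(j) = 1 (I(j) = (2*j)/((2*j)) = (2*j)*(1/(2*j)) = 1)
Y = -7/3 (Y = (-1*14)/6 = (⅙)*(-14) = -7/3 ≈ -2.3333)
u = -46/45 (u = (-13 - 7/3)/(13 + 2) = -46/3/15 = -46/3*1/15 = -46/45 ≈ -1.0222)
I(2)*u = 1*(-46/45) = -46/45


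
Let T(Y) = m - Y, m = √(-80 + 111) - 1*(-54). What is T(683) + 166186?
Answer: 165557 + √31 ≈ 1.6556e+5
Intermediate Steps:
m = 54 + √31 (m = √31 + 54 = 54 + √31 ≈ 59.568)
T(Y) = 54 + √31 - Y (T(Y) = (54 + √31) - Y = 54 + √31 - Y)
T(683) + 166186 = (54 + √31 - 1*683) + 166186 = (54 + √31 - 683) + 166186 = (-629 + √31) + 166186 = 165557 + √31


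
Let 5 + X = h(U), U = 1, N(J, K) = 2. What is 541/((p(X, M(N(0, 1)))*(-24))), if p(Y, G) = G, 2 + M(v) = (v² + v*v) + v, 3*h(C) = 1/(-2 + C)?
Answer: -541/192 ≈ -2.8177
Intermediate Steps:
h(C) = 1/(3*(-2 + C))
X = -16/3 (X = -5 + 1/(3*(-2 + 1)) = -5 + (⅓)/(-1) = -5 + (⅓)*(-1) = -5 - ⅓ = -16/3 ≈ -5.3333)
M(v) = -2 + v + 2*v² (M(v) = -2 + ((v² + v*v) + v) = -2 + ((v² + v²) + v) = -2 + (2*v² + v) = -2 + (v + 2*v²) = -2 + v + 2*v²)
541/((p(X, M(N(0, 1)))*(-24))) = 541/(((-2 + 2 + 2*2²)*(-24))) = 541/(((-2 + 2 + 2*4)*(-24))) = 541/(((-2 + 2 + 8)*(-24))) = 541/((8*(-24))) = 541/(-192) = 541*(-1/192) = -541/192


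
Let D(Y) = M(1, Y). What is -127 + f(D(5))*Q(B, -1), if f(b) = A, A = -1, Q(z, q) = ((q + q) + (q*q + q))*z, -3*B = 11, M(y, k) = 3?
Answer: -403/3 ≈ -134.33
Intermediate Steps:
D(Y) = 3
B = -11/3 (B = -⅓*11 = -11/3 ≈ -3.6667)
Q(z, q) = z*(q² + 3*q) (Q(z, q) = (2*q + (q² + q))*z = (2*q + (q + q²))*z = (q² + 3*q)*z = z*(q² + 3*q))
f(b) = -1
-127 + f(D(5))*Q(B, -1) = -127 - (-1)*(-11)*(3 - 1)/3 = -127 - (-1)*(-11)*2/3 = -127 - 1*22/3 = -127 - 22/3 = -403/3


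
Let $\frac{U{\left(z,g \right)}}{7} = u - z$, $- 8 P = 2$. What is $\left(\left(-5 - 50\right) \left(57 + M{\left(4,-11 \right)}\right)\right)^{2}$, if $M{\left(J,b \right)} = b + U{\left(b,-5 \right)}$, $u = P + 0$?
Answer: $\frac{711555625}{16} \approx 4.4472 \cdot 10^{7}$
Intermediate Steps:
$P = - \frac{1}{4}$ ($P = \left(- \frac{1}{8}\right) 2 = - \frac{1}{4} \approx -0.25$)
$u = - \frac{1}{4}$ ($u = - \frac{1}{4} + 0 = - \frac{1}{4} \approx -0.25$)
$U{\left(z,g \right)} = - \frac{7}{4} - 7 z$ ($U{\left(z,g \right)} = 7 \left(- \frac{1}{4} - z\right) = - \frac{7}{4} - 7 z$)
$M{\left(J,b \right)} = - \frac{7}{4} - 6 b$ ($M{\left(J,b \right)} = b - \left(\frac{7}{4} + 7 b\right) = - \frac{7}{4} - 6 b$)
$\left(\left(-5 - 50\right) \left(57 + M{\left(4,-11 \right)}\right)\right)^{2} = \left(\left(-5 - 50\right) \left(57 - - \frac{257}{4}\right)\right)^{2} = \left(- 55 \left(57 + \left(- \frac{7}{4} + 66\right)\right)\right)^{2} = \left(- 55 \left(57 + \frac{257}{4}\right)\right)^{2} = \left(\left(-55\right) \frac{485}{4}\right)^{2} = \left(- \frac{26675}{4}\right)^{2} = \frac{711555625}{16}$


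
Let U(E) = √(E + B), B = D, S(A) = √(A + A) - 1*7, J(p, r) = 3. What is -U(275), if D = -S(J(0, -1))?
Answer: -√(282 - √6) ≈ -16.720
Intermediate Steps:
S(A) = -7 + √2*√A (S(A) = √(2*A) - 7 = √2*√A - 7 = -7 + √2*√A)
D = 7 - √6 (D = -(-7 + √2*√3) = -(-7 + √6) = 7 - √6 ≈ 4.5505)
B = 7 - √6 ≈ 4.5505
U(E) = √(7 + E - √6) (U(E) = √(E + (7 - √6)) = √(7 + E - √6))
-U(275) = -√(7 + 275 - √6) = -√(282 - √6)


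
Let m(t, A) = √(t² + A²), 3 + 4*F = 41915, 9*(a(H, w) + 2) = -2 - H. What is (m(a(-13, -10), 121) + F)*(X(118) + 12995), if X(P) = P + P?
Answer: 138634418 + 13231*√1185970/9 ≈ 1.4024e+8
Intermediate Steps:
a(H, w) = -20/9 - H/9 (a(H, w) = -2 + (-2 - H)/9 = -2 + (-2/9 - H/9) = -20/9 - H/9)
F = 10478 (F = -¾ + (¼)*41915 = -¾ + 41915/4 = 10478)
X(P) = 2*P
m(t, A) = √(A² + t²)
(m(a(-13, -10), 121) + F)*(X(118) + 12995) = (√(121² + (-20/9 - ⅑*(-13))²) + 10478)*(2*118 + 12995) = (√(14641 + (-20/9 + 13/9)²) + 10478)*(236 + 12995) = (√(14641 + (-7/9)²) + 10478)*13231 = (√(14641 + 49/81) + 10478)*13231 = (√(1185970/81) + 10478)*13231 = (√1185970/9 + 10478)*13231 = (10478 + √1185970/9)*13231 = 138634418 + 13231*√1185970/9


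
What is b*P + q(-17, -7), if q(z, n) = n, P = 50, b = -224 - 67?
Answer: -14557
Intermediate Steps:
b = -291
b*P + q(-17, -7) = -291*50 - 7 = -14550 - 7 = -14557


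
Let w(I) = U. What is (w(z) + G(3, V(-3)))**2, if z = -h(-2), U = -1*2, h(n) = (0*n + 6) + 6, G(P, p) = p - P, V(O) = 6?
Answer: 1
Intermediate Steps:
h(n) = 12 (h(n) = (0 + 6) + 6 = 6 + 6 = 12)
U = -2
z = -12 (z = -1*12 = -12)
w(I) = -2
(w(z) + G(3, V(-3)))**2 = (-2 + (6 - 1*3))**2 = (-2 + (6 - 3))**2 = (-2 + 3)**2 = 1**2 = 1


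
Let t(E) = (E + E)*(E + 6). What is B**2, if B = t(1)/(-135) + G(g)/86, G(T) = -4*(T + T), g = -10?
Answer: 23020804/33698025 ≈ 0.68315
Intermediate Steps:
t(E) = 2*E*(6 + E) (t(E) = (2*E)*(6 + E) = 2*E*(6 + E))
G(T) = -8*T
B = 4798/5805 (B = (2*1*(6 + 1))/(-135) - 8*(-10)/86 = (2*1*7)*(-1/135) + 80*(1/86) = 14*(-1/135) + 40/43 = -14/135 + 40/43 = 4798/5805 ≈ 0.82653)
B**2 = (4798/5805)**2 = 23020804/33698025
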